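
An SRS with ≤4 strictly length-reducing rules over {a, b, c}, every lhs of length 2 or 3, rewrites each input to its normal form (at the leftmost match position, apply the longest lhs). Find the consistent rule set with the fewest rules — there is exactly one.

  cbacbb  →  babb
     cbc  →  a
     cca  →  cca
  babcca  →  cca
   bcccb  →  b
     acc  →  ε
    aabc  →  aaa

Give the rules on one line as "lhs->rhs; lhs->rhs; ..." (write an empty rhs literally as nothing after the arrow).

  | cbacbb => bacbb => babb
  | cbc => bc => a
  | cca
  | babcca => baaca => cca

acc->; baa->c; bc->a; cb->b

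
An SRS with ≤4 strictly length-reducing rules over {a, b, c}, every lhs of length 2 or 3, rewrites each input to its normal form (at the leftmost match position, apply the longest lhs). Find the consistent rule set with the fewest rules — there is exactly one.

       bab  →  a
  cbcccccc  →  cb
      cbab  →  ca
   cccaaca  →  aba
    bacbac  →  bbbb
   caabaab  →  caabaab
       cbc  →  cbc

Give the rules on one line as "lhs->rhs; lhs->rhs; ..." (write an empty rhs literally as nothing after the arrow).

  | bab => a
  | cbcccccc => cbccc => cb
  | cbab => ca
  | cccaaca => aaca => aba

ac->b; bab->a; ccc->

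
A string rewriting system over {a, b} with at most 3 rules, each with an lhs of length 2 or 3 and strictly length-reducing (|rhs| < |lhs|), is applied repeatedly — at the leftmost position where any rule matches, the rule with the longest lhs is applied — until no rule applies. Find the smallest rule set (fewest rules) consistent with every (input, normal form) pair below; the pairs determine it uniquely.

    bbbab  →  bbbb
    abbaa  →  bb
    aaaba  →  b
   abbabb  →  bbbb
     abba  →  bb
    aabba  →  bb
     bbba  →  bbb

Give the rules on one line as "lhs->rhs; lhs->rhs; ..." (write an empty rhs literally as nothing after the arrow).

ab->b; ba->b

  | bbbab => bbbb
  | abbaa => bbaa => bba => bb
  | aaaba => aaba => aba => ba => b
  | abbabb => bbabb => bbbb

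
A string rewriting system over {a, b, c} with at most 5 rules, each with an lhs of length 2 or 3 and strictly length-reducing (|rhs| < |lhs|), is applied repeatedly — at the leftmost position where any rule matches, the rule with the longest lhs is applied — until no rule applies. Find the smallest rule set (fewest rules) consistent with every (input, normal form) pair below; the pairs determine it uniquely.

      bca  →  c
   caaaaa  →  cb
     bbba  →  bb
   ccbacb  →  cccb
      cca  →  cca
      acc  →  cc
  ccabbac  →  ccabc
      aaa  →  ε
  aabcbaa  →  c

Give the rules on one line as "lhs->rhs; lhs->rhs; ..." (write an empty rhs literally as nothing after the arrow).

aa->b; ac->c; ba->; bca->ac

  | bca => ac => c
  | caaaaa => cbaaa => caa => cb
  | bbba => bb
  | ccbacb => cccb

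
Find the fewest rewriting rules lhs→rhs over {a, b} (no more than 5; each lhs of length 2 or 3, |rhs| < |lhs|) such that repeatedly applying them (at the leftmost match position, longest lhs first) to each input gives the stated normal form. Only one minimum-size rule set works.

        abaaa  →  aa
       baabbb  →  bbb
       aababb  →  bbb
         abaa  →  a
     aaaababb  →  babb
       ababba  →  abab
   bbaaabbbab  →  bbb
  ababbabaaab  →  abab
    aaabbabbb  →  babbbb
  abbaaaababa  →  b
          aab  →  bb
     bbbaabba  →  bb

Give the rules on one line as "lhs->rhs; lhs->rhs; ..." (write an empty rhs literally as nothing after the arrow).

aaa->ba; aab->bb; baa->; bba->b

  | abaaa => aa
  | baabbb => bbb
  | aababb => bbabb => bbb
  | abaa => a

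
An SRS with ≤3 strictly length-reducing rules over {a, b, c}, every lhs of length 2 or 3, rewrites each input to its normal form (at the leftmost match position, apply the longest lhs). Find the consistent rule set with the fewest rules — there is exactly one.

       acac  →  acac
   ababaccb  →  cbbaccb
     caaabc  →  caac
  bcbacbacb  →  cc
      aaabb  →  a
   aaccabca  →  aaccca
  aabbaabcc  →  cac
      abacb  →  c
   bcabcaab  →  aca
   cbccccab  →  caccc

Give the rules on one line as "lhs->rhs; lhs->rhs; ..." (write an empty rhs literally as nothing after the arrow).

ab->; aba->cb; bc->a

  | acac
  | ababaccb => cbbaccb
  | caaabc => caac
  | bcbacbacb => abacbacb => cbcbacb => cabacb => ccbcb => ccab => cc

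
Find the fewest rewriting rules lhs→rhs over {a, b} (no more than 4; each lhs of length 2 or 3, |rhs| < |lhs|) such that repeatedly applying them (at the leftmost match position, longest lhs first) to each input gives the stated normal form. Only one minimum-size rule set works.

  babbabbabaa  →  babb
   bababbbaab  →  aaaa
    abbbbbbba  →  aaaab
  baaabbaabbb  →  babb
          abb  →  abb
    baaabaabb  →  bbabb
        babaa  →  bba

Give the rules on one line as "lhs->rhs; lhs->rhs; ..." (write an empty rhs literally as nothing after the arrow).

  | babbabbabaa => babbabbba => babbaaaa => babbaa => babb
  | bababbbaab => bbbbbaab => aabbaab => aabbb => aaaa
  | abbbbbbba => aaabbbba => aaaaaba => aaaab
  | baaabbaabbb => babbaabbb => babbbbb => baaabb => babb

aba->b; baa->b; bbb->aa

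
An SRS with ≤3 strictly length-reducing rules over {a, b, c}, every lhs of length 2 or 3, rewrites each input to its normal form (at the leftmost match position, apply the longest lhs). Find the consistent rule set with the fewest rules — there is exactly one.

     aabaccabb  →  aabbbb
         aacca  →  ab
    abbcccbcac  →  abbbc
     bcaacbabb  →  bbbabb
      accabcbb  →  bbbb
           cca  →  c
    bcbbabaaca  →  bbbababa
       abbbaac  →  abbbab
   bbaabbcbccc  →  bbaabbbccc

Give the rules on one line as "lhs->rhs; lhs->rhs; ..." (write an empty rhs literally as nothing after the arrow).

  | aabaccabb => aabbcabb => aabbbb
  | aacca => abca => ab
  | abbcccbcac => abbccbcac => abbcbcac => abbbcac => abbbc
  | bcaacbabb => bacbabb => bbbabb

ac->b; ca->; cb->b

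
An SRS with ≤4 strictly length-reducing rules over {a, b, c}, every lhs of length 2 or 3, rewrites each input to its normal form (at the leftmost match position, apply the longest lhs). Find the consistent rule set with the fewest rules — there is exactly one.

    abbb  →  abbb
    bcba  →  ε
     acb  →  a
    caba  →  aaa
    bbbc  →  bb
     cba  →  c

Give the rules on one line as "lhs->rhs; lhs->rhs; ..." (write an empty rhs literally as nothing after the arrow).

acb->a; ba->; bc->; cab->aa

  | abbb
  | bcba => ba => ε
  | acb => a
  | caba => aaa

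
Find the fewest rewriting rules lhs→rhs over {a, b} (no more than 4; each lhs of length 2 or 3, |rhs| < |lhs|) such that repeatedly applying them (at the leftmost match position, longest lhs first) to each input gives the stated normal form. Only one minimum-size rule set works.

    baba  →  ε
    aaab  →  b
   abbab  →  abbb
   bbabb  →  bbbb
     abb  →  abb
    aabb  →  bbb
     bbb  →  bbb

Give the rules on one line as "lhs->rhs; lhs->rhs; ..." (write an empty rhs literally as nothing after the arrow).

aa->b; ba->; bba->bb

  | baba => ba => ε
  | aaab => bab => b
  | abbab => abbb
  | bbabb => bbbb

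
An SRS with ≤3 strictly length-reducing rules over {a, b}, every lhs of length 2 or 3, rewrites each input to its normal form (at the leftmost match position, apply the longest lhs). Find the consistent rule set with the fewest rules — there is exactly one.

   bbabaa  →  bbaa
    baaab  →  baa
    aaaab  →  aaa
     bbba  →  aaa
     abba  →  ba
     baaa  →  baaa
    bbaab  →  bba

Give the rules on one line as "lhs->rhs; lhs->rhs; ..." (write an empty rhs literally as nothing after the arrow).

ab->; bbb->aa

  | bbabaa => bbaa
  | baaab => baa
  | aaaab => aaa
  | bbba => aaa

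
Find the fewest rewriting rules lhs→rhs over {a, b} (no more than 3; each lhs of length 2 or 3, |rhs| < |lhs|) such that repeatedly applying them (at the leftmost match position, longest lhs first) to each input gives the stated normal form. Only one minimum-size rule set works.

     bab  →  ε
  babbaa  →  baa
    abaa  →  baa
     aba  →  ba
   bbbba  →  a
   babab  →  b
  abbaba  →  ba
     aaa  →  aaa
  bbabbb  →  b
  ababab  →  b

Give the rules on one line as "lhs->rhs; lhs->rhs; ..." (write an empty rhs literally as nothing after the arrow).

  | bab => bb => ε
  | babbaa => bbbaa => baa
  | abaa => baa
  | aba => ba

ab->b; bb->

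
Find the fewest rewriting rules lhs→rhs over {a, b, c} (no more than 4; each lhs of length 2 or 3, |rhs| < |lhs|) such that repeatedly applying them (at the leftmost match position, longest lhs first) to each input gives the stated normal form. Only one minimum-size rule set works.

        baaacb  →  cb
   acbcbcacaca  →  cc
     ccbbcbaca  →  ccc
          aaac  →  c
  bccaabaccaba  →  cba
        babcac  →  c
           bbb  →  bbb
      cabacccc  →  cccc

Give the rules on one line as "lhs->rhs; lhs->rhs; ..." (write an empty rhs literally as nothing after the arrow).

  | baaacb => baacb => bacb => bcb => cb
  | acbcbcacaca => cbcbcacaca => ccbcacaca => cccacaca => cccaca => ccca => cc
  | ccbbcbaca => ccbcbaca => cccbaca => cccbca => cccca => ccc
  | aaac => aac => ac => c

ac->c; bc->c; ca->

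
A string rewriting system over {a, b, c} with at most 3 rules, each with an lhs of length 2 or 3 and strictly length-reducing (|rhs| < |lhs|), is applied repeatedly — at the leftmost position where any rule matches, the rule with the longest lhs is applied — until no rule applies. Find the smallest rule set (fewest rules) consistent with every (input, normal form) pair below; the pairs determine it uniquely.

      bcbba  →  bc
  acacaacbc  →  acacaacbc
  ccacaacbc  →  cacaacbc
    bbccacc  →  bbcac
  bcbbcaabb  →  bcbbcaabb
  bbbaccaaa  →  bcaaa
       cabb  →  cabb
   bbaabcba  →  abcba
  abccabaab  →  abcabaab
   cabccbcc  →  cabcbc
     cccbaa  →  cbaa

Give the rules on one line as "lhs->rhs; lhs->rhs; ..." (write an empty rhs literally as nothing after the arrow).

bba->; cc->c

  | bcbba => bc
  | acacaacbc
  | ccacaacbc => cacaacbc
  | bbccacc => bbcacc => bbcac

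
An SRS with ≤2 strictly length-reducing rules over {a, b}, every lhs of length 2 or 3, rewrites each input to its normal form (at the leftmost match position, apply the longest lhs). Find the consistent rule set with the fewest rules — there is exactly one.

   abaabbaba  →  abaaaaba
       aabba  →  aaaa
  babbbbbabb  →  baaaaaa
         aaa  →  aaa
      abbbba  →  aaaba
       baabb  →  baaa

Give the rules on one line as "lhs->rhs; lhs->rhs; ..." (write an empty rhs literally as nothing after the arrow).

bb->a; bbb->aa

  | abaabbaba => abaaaaba
  | aabba => aaaa
  | babbbbbabb => baaabbabb => baaaaabb => baaaaaa
  | aaa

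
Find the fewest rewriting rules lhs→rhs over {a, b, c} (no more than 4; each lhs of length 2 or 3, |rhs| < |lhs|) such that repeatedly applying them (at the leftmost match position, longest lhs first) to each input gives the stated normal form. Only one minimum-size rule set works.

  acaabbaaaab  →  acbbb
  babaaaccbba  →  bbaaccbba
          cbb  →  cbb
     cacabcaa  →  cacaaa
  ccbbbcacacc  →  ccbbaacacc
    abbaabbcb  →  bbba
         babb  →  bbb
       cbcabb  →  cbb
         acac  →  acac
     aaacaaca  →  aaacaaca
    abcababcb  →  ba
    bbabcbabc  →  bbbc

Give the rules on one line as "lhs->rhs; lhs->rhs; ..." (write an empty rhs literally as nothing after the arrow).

  | acaabbaaaab => acabbaaaab => acbbaaaab => acbbaaab => acbbaab => acbbab => acbbb
  | babaaaccbba => bbaaccbba
  | cbb
  | cacabcaa => cacbcaa => cacaaa

ab->b; aba->b; bca->aa; bcb->a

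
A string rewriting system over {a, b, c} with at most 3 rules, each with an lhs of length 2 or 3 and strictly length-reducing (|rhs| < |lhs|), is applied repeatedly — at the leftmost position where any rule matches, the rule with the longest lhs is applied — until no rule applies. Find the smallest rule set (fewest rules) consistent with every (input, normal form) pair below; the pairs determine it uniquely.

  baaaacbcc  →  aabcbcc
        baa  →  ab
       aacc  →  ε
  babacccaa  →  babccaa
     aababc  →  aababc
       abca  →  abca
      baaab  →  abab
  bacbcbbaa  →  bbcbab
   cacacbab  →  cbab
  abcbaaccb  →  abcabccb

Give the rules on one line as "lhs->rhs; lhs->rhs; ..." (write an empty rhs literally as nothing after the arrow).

ac->; baa->ab

  | baaaacbcc => abaacbcc => aabcbcc
  | baa => ab
  | aacc => ac => ε
  | babacccaa => babccaa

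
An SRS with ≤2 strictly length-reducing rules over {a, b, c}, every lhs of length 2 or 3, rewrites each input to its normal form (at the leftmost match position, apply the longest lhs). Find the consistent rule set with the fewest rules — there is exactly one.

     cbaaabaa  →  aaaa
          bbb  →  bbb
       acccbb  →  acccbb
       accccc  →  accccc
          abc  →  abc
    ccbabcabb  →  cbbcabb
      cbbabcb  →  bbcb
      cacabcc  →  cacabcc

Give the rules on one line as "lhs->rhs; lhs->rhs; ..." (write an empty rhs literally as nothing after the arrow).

ba->a; cba->b

  | cbaaabaa => baabaa => aabaa => aaaa
  | bbb
  | acccbb
  | accccc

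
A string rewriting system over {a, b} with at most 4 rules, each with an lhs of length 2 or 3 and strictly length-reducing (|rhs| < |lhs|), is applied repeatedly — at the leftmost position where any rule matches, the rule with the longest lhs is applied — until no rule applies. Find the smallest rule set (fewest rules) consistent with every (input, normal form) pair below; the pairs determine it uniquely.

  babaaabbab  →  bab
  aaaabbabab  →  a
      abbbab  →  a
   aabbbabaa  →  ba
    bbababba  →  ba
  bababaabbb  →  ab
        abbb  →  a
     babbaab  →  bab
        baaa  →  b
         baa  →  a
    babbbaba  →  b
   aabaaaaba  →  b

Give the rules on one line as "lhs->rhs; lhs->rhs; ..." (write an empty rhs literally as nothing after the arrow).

aa->b; aba->ba; bb->a

  | babaaabbab => bbaaabbab => aaaabbab => baabbab => bbbbab => abbab => aaab => bab
  | aaaabbabab => baabbabab => bbbbabab => abbabab => aaabab => babab => bbab => aab => bb => a
  | abbbab => aabab => bbab => aab => bb => a
  | aabbbabaa => bbbbabaa => abbabaa => aaabaa => babaa => bbaa => aaa => ba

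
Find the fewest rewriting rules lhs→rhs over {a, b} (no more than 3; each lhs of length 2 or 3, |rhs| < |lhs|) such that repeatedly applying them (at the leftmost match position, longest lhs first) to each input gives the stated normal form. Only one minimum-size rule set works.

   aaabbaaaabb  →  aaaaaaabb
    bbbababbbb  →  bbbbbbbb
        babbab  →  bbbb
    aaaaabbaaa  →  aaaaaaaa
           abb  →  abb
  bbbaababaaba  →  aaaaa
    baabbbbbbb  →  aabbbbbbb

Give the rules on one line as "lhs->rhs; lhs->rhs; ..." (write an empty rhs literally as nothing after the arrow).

  | aaabbaaaabb => aaabaaaabb => aaaaaaabb
  | bbbababbbb => bbbbabbbb => bbbbbbbb
  | babbab => bbbab => bbbb
  | aaaaabbaaa => aaaaabaaa => aaaaaaaa

ba->a; bab->bb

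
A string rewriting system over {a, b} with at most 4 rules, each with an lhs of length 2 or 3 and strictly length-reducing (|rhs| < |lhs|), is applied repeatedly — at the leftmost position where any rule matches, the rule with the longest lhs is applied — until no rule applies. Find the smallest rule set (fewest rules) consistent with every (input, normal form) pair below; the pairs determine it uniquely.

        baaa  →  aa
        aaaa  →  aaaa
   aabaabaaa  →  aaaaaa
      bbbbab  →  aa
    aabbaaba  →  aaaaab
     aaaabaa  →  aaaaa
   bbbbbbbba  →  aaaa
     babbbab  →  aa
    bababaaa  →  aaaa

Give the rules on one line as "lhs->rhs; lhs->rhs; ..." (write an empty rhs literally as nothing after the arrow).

  | baaa => bba => aa
  | aaaa
  | aabaabaaa => aabbbaaa => aaaaaa
  | bbbbab => abab => abb => aa

ba->b; baa->bb; bb->a; bbb->a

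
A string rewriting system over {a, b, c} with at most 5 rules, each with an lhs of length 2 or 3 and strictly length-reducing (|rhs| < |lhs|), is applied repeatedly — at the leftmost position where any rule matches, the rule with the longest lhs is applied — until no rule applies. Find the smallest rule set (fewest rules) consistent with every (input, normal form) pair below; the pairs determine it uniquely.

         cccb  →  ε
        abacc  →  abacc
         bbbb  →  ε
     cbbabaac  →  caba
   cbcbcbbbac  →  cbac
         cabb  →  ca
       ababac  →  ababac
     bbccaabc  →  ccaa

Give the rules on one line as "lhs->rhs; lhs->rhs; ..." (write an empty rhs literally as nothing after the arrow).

aac->a; bb->; bc->; ccc->b

  | cccb => bb => ε
  | abacc
  | bbbb => bb => ε
  | cbbabaac => cabaac => caba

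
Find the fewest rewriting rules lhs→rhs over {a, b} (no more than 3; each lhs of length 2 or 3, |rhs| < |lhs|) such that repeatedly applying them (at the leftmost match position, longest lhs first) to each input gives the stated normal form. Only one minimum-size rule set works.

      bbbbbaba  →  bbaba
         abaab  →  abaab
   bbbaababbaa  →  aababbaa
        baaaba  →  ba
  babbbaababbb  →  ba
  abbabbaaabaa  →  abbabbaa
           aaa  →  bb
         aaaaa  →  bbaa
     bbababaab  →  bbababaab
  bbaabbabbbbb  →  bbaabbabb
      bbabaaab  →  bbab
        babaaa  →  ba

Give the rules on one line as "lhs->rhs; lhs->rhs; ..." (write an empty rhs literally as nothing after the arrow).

aaa->bb; bbb->

  | bbbbbaba => bbaba
  | abaab
  | bbbaababbaa => aababbaa
  | baaaba => bbbba => ba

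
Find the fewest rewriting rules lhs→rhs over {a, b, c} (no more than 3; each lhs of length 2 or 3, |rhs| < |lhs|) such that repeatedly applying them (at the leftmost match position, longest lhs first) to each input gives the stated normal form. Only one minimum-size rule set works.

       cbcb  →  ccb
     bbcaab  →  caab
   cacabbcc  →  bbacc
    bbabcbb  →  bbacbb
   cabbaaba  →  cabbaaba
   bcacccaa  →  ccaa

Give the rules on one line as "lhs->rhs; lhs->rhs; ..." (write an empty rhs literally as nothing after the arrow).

  | cbcb => ccb
  | bbcaab => bcaab => caab
  | cacabbcc => bbabbcc => bbabcc => bbacc
  | bbabcbb => bbacbb

bc->c; cac->bb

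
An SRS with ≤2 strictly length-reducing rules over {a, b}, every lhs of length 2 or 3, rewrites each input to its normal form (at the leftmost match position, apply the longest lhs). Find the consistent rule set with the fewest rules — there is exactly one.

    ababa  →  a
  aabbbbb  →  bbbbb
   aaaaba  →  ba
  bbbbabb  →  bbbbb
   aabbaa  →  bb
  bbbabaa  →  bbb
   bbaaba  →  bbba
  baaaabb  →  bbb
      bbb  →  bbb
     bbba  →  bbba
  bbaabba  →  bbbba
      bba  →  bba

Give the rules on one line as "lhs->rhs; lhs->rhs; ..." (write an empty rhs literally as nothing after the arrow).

aa->; ab->

  | ababa => aba => a
  | aabbbbb => bbbbb
  | aaaaba => aaba => ba
  | bbbbabb => bbbbb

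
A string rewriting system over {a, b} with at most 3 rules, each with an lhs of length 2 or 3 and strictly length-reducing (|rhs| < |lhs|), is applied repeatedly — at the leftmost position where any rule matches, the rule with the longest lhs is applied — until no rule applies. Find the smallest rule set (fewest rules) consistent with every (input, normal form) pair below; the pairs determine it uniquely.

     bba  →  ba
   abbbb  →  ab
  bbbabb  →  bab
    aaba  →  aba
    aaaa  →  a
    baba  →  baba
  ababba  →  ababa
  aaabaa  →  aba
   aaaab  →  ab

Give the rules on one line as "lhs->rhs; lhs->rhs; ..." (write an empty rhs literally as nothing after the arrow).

aa->a; bb->b

  | bba => ba
  | abbbb => abbb => abb => ab
  | bbbabb => bbabb => babb => bab
  | aaba => aba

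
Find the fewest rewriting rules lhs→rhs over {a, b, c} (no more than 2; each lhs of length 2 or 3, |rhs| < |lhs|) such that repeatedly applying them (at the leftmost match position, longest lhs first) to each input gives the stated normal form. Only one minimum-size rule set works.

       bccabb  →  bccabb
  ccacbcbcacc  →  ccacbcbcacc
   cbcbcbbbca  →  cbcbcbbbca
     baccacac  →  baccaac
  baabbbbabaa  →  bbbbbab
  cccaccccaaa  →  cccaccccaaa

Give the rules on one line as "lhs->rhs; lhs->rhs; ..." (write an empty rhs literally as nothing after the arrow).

aca->aa; baa->b

  | bccabb
  | ccacbcbcacc
  | cbcbcbbbca
  | baccacac => baccaac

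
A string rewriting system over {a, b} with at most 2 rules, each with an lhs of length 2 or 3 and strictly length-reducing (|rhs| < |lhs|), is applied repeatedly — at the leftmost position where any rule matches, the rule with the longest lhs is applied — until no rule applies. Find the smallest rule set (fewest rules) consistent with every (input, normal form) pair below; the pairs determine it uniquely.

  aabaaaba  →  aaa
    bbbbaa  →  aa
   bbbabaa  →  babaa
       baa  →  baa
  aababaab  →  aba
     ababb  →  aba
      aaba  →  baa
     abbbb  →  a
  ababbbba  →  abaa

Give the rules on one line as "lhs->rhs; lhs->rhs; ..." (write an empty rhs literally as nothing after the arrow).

aab->ba; bb->

  | aabaaaba => baaaaba => baabaa => bbaaa => aaa
  | bbbbaa => bbaa => aa
  | bbbabaa => babaa
  | baa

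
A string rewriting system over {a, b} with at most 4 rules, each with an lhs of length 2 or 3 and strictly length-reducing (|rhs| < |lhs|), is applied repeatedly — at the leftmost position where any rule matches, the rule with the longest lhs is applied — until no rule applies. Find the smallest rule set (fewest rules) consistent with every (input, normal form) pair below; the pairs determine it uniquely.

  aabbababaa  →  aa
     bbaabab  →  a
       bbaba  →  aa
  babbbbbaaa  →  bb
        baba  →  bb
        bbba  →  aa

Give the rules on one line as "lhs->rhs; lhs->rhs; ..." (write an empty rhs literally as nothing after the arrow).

  | aabbababaa => abababaa => ababaa => abaa => aa
  | bbaabab => bbabab => bbbab => aab => a
  | bbaba => bbba => aa
  | babbbbbaaa => bbbbbbaaa => abbbaaa => bbaaa => bbaa => bba => bb

ab->; ba->b; bbb->a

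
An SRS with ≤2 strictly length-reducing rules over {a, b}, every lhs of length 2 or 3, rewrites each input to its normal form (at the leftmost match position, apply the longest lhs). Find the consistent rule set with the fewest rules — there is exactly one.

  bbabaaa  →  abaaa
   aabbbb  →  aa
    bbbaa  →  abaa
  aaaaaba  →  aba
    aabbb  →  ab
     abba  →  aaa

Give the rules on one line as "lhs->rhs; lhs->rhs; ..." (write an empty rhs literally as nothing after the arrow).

  | bbabaaa => aabaaa => abaaa
  | aabbbb => abbbb => aabb => abb => aa
  | bbbaa => abaa
  | aaaaaba => aaaaba => aaaba => aaba => aba

aab->ab; bb->a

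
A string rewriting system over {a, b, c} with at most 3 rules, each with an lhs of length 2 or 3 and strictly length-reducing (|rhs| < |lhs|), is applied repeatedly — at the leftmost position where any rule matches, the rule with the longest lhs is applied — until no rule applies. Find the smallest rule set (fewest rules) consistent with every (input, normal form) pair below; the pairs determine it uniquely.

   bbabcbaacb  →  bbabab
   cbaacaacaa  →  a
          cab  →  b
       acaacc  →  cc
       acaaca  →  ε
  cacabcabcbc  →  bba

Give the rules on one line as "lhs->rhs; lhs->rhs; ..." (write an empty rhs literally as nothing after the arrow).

ac->c; ca->; cbc->a

  | bbabcbaacb => bbabcbacb => bbabcbcb => bbabab
  | cbaacaacaa => cbacaacaa => cbcaacaa => aaacaa => aacaa => acaa => caa => a
  | cab => b
  | acaacc => caacc => acc => cc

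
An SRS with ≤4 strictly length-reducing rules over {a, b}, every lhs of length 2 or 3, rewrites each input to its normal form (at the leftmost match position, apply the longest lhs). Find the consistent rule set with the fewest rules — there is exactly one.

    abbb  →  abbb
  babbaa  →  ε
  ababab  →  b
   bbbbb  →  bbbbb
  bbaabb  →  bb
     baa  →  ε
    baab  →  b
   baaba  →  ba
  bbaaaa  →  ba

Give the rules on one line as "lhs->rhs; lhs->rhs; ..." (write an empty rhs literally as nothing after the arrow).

aa->; aaa->b; baa->aa; bab->

  | abbb
  | babbaa => baa => aa => ε
  | ababab => aab => b
  | bbbbb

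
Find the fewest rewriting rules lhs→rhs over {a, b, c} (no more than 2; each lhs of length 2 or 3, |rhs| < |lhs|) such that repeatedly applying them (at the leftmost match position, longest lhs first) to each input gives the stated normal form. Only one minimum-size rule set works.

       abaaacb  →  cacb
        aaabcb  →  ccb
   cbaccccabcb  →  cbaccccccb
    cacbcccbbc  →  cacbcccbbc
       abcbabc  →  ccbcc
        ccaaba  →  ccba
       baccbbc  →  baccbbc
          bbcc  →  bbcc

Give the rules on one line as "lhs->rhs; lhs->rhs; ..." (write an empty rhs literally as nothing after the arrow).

aa->; ab->c

  | abaaacb => caaacb => cacb
  | aaabcb => abcb => ccb
  | cbaccccabcb => cbaccccccb
  | cacbcccbbc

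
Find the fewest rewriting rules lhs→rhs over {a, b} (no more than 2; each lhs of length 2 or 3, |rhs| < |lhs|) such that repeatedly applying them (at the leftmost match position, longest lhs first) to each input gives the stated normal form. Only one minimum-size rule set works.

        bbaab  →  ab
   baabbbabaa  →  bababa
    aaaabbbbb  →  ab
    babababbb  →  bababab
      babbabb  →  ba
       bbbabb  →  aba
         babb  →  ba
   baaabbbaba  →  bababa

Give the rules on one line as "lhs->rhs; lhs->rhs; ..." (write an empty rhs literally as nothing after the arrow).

  | bbaab => aaab => aab => ab
  | baabbbabaa => babbbabaa => baababaa => bababaa => bababa
  | aaaabbbbb => aaabbbbb => aabbbbb => abbbbb => aabbb => abbb => aab => ab
  | babababbb => bababaab => bababab

aa->a; bb->a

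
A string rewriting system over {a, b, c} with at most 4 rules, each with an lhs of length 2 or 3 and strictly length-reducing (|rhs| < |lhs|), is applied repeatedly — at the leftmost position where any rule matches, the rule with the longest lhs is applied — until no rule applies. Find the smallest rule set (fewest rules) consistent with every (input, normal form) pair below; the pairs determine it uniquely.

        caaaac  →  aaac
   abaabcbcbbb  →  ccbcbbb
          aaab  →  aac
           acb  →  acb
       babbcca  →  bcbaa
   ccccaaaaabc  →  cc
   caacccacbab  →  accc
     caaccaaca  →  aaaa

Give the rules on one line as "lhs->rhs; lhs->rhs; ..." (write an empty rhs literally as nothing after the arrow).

  | caaaac => aaac
  | abaabcbcbbb => caabcbcbbb => abcbcbbb => ccbcbbb
  | aaab => aac
  | acb

ab->c; bcc->ba; caa->a; cac->aa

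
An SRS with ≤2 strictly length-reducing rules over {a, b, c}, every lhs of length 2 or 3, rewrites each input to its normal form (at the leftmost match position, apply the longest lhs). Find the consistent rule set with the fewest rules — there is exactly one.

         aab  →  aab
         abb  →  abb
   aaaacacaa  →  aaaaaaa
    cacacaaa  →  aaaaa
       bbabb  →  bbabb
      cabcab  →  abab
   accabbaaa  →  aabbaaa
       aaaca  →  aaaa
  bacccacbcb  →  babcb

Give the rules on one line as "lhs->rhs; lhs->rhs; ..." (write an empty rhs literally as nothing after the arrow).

  | aab
  | abb
  | aaaacacaa => aaaaacaa => aaaaaaa
  | cacacaaa => acacaaa => aacaaa => aaaaa

acb->b; ca->a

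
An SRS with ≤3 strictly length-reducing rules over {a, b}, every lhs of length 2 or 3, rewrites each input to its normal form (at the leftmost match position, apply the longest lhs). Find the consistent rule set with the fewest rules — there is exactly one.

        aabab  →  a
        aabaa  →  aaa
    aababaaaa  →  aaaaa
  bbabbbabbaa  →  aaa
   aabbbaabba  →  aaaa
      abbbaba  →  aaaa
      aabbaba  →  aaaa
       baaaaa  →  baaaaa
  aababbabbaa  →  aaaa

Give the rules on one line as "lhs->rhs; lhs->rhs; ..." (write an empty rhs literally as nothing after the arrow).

aab->a; abb->ab; bab->aa

  | aabab => aab => a
  | aabaa => aaa
  | aababaaaa => aabaaaa => aaaaa
  | bbabbbabbaa => baabbabbaa => bababbaa => aaabbaa => aabaa => aaa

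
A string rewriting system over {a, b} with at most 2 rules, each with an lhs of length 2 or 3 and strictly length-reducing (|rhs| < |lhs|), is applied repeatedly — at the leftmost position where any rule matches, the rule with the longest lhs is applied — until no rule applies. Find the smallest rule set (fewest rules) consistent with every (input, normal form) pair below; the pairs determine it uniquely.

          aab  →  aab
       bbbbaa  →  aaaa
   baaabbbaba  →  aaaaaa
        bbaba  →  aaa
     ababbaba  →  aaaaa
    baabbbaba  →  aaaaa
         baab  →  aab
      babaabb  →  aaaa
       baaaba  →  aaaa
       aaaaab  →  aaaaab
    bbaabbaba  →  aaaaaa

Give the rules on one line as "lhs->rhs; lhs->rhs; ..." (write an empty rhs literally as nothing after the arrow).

  | aab
  | bbbbaa => abbaa => aaaa
  | baaabbbaba => aaabbbaba => aaaababa => aaaaaba => aaaaaa
  | bbaba => aaba => aaa

ba->a; bb->a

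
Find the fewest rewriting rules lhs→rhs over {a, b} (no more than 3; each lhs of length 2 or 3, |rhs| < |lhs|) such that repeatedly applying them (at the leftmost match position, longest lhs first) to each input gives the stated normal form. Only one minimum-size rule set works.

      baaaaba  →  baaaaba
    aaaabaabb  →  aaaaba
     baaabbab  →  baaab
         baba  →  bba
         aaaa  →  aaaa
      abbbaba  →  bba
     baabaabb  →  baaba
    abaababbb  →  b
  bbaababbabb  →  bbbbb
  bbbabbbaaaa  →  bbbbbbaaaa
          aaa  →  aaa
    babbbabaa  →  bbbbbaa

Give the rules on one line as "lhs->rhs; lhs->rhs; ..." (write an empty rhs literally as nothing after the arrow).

  | baaaaba
  | aaaabaabb => aaaaba
  | baaabbab => baaab
  | baba => bba

abb->; bab->bb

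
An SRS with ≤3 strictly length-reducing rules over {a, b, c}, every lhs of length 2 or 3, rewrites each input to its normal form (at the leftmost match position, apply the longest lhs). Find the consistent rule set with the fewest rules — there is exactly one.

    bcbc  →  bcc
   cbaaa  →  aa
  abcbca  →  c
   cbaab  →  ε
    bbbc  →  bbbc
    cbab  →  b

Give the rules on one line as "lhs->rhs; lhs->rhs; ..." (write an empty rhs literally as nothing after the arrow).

ab->; ca->; cb->c

  | bcbc => bcc
  | cbaaa => caaa => aa
  | abcbca => cbca => cca => c
  | cbaab => caab => ab => ε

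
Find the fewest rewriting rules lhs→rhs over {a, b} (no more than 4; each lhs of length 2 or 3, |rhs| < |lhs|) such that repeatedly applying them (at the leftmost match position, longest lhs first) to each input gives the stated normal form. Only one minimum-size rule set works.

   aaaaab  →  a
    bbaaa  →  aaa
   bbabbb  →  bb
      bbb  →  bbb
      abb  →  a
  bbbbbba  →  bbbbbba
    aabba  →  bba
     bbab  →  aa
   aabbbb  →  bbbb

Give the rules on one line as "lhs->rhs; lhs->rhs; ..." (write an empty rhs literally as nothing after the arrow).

aab->b; ab->a; baa->aa; bab->aa

  | aaaaab => aaab => ab => a
  | bbaaa => baaa => aaa
  | bbabbb => baabb => aabb => bb
  | bbb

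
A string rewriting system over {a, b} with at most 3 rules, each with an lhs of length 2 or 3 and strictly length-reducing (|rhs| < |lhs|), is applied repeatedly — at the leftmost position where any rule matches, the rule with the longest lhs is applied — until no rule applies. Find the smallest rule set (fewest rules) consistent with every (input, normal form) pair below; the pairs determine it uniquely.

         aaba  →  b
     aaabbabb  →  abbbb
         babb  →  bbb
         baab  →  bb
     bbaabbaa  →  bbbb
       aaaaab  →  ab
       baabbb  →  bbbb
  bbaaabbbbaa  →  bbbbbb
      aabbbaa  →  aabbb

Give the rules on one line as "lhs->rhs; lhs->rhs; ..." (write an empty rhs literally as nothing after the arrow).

aaa->a; aba->ba; ba->b

  | aaba => aba => ba => b
  | aaabbabb => abbabb => abbbb
  | babb => bbb
  | baab => bab => bb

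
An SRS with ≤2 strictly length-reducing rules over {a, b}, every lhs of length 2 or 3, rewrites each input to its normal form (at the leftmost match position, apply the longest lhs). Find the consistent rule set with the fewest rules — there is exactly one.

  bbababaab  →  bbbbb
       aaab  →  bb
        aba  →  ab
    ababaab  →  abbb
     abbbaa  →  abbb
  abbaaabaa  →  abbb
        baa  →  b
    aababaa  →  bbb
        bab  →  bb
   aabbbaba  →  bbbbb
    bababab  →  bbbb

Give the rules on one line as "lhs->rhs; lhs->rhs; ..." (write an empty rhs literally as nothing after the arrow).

  | bbababaab => bbbabaab => bbbbaab => bbbbab => bbbbb
  | aaab => bab => bb
  | aba => ab
  | ababaab => abbaab => abbab => abbb

aa->b; ba->b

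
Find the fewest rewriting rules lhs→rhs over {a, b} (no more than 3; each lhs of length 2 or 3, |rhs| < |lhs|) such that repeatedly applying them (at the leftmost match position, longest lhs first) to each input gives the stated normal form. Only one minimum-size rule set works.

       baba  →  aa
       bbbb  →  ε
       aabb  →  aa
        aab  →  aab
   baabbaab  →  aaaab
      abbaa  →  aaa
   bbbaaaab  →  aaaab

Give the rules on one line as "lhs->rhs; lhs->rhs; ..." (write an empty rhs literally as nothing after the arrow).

ba->a; bb->

  | baba => aba => aa
  | bbbb => bb => ε
  | aabb => aa
  | aab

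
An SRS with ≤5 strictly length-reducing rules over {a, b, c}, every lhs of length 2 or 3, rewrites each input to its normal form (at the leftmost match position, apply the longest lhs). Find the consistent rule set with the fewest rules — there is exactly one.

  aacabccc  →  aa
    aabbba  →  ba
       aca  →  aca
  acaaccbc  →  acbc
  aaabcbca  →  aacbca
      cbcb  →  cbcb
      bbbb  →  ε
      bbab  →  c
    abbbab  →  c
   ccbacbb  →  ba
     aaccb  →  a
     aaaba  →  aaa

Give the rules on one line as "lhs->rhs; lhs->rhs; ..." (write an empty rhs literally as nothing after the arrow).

  | aacabccc => aacccc => aacc => aa
  | aabbba => abba => ba
  | aca
  | acaaccbc => acccbc => acbc

ab->; bb->c; caa->c; cc->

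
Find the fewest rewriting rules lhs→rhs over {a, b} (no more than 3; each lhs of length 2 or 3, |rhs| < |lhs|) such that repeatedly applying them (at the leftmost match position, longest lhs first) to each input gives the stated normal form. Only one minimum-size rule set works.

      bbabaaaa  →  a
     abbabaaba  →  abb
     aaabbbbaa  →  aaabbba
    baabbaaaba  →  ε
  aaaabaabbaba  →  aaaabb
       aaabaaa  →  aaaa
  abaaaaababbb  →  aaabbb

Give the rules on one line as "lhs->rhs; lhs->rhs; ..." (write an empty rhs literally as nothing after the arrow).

aba->; baa->a

  | bbabaaaa => bbaaa => baa => a
  | abbabaaba => abbaba => abb
  | aaabbbbaa => aaabbba
  | baabbaaaba => abbaaaba => abaaba => aba => ε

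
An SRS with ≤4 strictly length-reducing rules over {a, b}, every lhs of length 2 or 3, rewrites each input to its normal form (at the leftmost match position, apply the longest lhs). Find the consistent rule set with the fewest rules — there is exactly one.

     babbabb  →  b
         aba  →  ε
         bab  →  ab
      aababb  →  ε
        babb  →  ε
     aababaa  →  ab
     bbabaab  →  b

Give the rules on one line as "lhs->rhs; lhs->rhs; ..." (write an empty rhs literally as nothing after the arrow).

aa->; aaa->ab; ba->a; bb->a

  | babbabb => abbabb => aaabb => abbb => aab => b
  | aba => aa => ε
  | bab => ab
  | aababb => babb => abb => aa => ε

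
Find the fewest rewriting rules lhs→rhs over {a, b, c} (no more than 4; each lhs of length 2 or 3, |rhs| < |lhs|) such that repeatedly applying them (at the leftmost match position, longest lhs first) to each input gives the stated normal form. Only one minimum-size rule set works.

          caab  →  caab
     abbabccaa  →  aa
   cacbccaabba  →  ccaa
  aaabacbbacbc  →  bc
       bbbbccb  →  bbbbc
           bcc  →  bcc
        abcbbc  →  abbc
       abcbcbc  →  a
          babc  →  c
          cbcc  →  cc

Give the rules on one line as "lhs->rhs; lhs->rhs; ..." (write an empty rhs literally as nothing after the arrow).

  | caab
  | abbabccaa => abcbccaa => abccaa => acaa => aa
  | cacbccaabba => cbccaabba => ccaabba => ccaabc => ccaa
  | aaabacbbacbc => aaaccbbacbc => aacbbacbc => abbacbc => abccbc => acbc => bc

abc->a; ac->; ba->c; cb->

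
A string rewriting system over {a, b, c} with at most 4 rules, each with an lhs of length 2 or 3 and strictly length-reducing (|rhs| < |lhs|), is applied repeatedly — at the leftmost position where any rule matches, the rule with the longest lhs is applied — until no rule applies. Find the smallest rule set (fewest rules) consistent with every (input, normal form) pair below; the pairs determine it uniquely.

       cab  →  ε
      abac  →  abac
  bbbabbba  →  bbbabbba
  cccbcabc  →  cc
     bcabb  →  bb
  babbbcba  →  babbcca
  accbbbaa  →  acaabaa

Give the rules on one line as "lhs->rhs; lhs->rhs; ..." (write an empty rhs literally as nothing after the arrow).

bcb->cc; cab->; cbb->aa; cbc->

  | cab => ε
  | abac
  | bbbabbba
  | cccbcabc => ccabc => cc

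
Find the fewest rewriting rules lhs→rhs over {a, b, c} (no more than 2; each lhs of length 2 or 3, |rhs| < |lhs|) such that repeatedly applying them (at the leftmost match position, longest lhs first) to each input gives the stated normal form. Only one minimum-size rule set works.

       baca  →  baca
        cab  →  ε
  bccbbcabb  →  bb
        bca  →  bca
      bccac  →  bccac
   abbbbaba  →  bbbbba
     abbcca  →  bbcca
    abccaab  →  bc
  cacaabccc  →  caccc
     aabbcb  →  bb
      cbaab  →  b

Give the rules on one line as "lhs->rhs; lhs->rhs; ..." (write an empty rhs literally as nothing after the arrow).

ab->b; cb->

  | baca
  | cab => cb => ε
  | bccbbcabb => bcbcabb => bcabb => bcbb => bb
  | bca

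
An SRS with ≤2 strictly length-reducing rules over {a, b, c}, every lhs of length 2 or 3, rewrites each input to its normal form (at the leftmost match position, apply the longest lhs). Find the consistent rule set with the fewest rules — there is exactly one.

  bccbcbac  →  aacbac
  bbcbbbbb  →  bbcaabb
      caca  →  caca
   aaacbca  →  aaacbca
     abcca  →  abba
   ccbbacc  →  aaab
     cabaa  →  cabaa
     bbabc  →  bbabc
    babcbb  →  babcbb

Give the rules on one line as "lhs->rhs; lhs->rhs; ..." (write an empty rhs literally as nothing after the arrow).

bbb->aa; cc->b

  | bccbcbac => bbbcbac => aacbac
  | bbcbbbbb => bbcaabb
  | caca
  | aaacbca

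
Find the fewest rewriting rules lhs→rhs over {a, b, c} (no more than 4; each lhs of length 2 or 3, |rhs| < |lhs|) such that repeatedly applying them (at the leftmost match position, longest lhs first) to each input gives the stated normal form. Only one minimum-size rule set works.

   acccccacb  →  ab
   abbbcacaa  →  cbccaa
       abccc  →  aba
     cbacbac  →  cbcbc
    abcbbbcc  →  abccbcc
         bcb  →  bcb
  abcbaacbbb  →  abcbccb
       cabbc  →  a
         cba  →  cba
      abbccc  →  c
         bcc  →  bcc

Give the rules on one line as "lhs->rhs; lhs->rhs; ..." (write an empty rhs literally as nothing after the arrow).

ac->c; bb->c; ccc->a

  | acccccacb => cccccacb => accacb => ccacb => cccb => ab
  | abbbcacaa => acbcacaa => cbcacaa => cbccaa
  | abccc => aba
  | cbacbac => cbcbac => cbcbc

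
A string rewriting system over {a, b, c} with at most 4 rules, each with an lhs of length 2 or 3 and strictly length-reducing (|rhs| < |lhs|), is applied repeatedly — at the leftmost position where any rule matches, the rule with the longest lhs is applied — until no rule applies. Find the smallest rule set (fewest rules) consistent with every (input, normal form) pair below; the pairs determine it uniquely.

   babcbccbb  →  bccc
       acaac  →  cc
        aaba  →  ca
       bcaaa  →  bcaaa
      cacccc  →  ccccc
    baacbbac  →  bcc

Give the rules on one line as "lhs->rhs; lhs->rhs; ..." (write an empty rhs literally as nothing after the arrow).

  | babcbccbb => bccbccbb => bcaccbb => bcccbb => bccab => bccc
  | acaac => caac => cac => cc
  | aaba => aca => ca
  | bcaaa

ab->c; ac->c; cb->a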